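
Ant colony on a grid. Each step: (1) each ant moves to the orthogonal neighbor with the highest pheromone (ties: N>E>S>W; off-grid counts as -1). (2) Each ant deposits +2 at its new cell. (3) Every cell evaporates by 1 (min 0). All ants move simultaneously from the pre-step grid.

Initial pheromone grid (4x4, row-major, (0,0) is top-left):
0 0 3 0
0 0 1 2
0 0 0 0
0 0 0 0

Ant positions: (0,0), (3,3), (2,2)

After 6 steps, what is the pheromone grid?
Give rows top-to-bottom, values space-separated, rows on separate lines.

After step 1: ants at (0,1),(2,3),(1,2)
  0 1 2 0
  0 0 2 1
  0 0 0 1
  0 0 0 0
After step 2: ants at (0,2),(1,3),(0,2)
  0 0 5 0
  0 0 1 2
  0 0 0 0
  0 0 0 0
After step 3: ants at (1,2),(1,2),(1,2)
  0 0 4 0
  0 0 6 1
  0 0 0 0
  0 0 0 0
After step 4: ants at (0,2),(0,2),(0,2)
  0 0 9 0
  0 0 5 0
  0 0 0 0
  0 0 0 0
After step 5: ants at (1,2),(1,2),(1,2)
  0 0 8 0
  0 0 10 0
  0 0 0 0
  0 0 0 0
After step 6: ants at (0,2),(0,2),(0,2)
  0 0 13 0
  0 0 9 0
  0 0 0 0
  0 0 0 0

0 0 13 0
0 0 9 0
0 0 0 0
0 0 0 0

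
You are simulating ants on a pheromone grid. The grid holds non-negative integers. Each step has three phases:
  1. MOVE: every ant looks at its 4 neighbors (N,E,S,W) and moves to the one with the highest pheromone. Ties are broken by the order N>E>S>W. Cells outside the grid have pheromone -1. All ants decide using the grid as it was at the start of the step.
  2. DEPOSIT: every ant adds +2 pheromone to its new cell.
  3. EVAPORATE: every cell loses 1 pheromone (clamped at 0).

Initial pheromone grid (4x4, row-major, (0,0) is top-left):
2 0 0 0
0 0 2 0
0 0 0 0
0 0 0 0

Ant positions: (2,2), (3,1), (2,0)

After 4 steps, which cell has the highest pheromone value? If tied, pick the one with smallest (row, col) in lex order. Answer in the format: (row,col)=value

Answer: (1,2)=4

Derivation:
Step 1: ant0:(2,2)->N->(1,2) | ant1:(3,1)->N->(2,1) | ant2:(2,0)->N->(1,0)
  grid max=3 at (1,2)
Step 2: ant0:(1,2)->N->(0,2) | ant1:(2,1)->N->(1,1) | ant2:(1,0)->N->(0,0)
  grid max=2 at (0,0)
Step 3: ant0:(0,2)->S->(1,2) | ant1:(1,1)->E->(1,2) | ant2:(0,0)->E->(0,1)
  grid max=5 at (1,2)
Step 4: ant0:(1,2)->N->(0,2) | ant1:(1,2)->N->(0,2) | ant2:(0,1)->W->(0,0)
  grid max=4 at (1,2)
Final grid:
  2 0 3 0
  0 0 4 0
  0 0 0 0
  0 0 0 0
Max pheromone 4 at (1,2)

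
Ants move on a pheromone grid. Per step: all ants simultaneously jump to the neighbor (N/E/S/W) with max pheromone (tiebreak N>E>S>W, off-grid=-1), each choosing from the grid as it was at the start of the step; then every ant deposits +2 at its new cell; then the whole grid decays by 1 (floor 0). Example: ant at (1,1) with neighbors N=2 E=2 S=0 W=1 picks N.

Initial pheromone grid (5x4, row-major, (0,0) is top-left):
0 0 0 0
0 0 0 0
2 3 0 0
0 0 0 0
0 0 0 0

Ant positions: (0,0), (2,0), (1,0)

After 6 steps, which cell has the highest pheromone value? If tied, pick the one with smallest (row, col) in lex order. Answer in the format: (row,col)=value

Answer: (2,1)=9

Derivation:
Step 1: ant0:(0,0)->E->(0,1) | ant1:(2,0)->E->(2,1) | ant2:(1,0)->S->(2,0)
  grid max=4 at (2,1)
Step 2: ant0:(0,1)->E->(0,2) | ant1:(2,1)->W->(2,0) | ant2:(2,0)->E->(2,1)
  grid max=5 at (2,1)
Step 3: ant0:(0,2)->E->(0,3) | ant1:(2,0)->E->(2,1) | ant2:(2,1)->W->(2,0)
  grid max=6 at (2,1)
Step 4: ant0:(0,3)->S->(1,3) | ant1:(2,1)->W->(2,0) | ant2:(2,0)->E->(2,1)
  grid max=7 at (2,1)
Step 5: ant0:(1,3)->N->(0,3) | ant1:(2,0)->E->(2,1) | ant2:(2,1)->W->(2,0)
  grid max=8 at (2,1)
Step 6: ant0:(0,3)->S->(1,3) | ant1:(2,1)->W->(2,0) | ant2:(2,0)->E->(2,1)
  grid max=9 at (2,1)
Final grid:
  0 0 0 0
  0 0 0 1
  8 9 0 0
  0 0 0 0
  0 0 0 0
Max pheromone 9 at (2,1)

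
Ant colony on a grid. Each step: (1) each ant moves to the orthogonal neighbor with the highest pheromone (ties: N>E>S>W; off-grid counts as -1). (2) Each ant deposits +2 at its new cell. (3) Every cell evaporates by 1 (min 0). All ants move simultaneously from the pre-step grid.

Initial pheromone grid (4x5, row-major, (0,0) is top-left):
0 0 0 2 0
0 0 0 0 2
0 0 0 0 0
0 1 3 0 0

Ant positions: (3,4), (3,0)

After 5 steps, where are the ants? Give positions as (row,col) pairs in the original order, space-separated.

Step 1: ant0:(3,4)->N->(2,4) | ant1:(3,0)->E->(3,1)
  grid max=2 at (3,1)
Step 2: ant0:(2,4)->N->(1,4) | ant1:(3,1)->E->(3,2)
  grid max=3 at (3,2)
Step 3: ant0:(1,4)->N->(0,4) | ant1:(3,2)->W->(3,1)
  grid max=2 at (3,1)
Step 4: ant0:(0,4)->S->(1,4) | ant1:(3,1)->E->(3,2)
  grid max=3 at (3,2)
Step 5: ant0:(1,4)->N->(0,4) | ant1:(3,2)->W->(3,1)
  grid max=2 at (3,1)

(0,4) (3,1)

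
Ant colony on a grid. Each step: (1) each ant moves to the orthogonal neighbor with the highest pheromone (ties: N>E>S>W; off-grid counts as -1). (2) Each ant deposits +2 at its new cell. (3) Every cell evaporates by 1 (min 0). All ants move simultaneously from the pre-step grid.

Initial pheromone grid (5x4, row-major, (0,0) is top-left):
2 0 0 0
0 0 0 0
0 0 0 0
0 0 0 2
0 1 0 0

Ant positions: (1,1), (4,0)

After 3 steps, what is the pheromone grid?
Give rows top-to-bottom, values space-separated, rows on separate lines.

After step 1: ants at (0,1),(4,1)
  1 1 0 0
  0 0 0 0
  0 0 0 0
  0 0 0 1
  0 2 0 0
After step 2: ants at (0,0),(3,1)
  2 0 0 0
  0 0 0 0
  0 0 0 0
  0 1 0 0
  0 1 0 0
After step 3: ants at (0,1),(4,1)
  1 1 0 0
  0 0 0 0
  0 0 0 0
  0 0 0 0
  0 2 0 0

1 1 0 0
0 0 0 0
0 0 0 0
0 0 0 0
0 2 0 0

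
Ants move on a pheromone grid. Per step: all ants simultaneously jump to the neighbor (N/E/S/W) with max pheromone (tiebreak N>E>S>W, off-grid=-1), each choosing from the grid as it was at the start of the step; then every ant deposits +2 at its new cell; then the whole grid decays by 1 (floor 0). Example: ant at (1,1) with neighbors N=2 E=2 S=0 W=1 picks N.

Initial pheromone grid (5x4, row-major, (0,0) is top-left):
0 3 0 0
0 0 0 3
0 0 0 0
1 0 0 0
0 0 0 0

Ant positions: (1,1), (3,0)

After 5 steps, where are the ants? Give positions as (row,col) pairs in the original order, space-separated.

Step 1: ant0:(1,1)->N->(0,1) | ant1:(3,0)->N->(2,0)
  grid max=4 at (0,1)
Step 2: ant0:(0,1)->E->(0,2) | ant1:(2,0)->N->(1,0)
  grid max=3 at (0,1)
Step 3: ant0:(0,2)->W->(0,1) | ant1:(1,0)->N->(0,0)
  grid max=4 at (0,1)
Step 4: ant0:(0,1)->W->(0,0) | ant1:(0,0)->E->(0,1)
  grid max=5 at (0,1)
Step 5: ant0:(0,0)->E->(0,1) | ant1:(0,1)->W->(0,0)
  grid max=6 at (0,1)

(0,1) (0,0)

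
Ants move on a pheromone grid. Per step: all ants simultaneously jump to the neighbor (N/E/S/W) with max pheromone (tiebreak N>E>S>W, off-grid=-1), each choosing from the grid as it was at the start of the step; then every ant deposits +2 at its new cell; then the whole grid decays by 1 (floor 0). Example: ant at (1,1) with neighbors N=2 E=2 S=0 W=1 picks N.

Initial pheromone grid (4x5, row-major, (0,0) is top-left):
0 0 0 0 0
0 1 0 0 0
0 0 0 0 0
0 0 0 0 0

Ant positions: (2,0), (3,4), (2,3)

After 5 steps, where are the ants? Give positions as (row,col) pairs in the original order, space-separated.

Step 1: ant0:(2,0)->N->(1,0) | ant1:(3,4)->N->(2,4) | ant2:(2,3)->N->(1,3)
  grid max=1 at (1,0)
Step 2: ant0:(1,0)->N->(0,0) | ant1:(2,4)->N->(1,4) | ant2:(1,3)->N->(0,3)
  grid max=1 at (0,0)
Step 3: ant0:(0,0)->E->(0,1) | ant1:(1,4)->N->(0,4) | ant2:(0,3)->E->(0,4)
  grid max=3 at (0,4)
Step 4: ant0:(0,1)->E->(0,2) | ant1:(0,4)->S->(1,4) | ant2:(0,4)->S->(1,4)
  grid max=3 at (1,4)
Step 5: ant0:(0,2)->E->(0,3) | ant1:(1,4)->N->(0,4) | ant2:(1,4)->N->(0,4)
  grid max=5 at (0,4)

(0,3) (0,4) (0,4)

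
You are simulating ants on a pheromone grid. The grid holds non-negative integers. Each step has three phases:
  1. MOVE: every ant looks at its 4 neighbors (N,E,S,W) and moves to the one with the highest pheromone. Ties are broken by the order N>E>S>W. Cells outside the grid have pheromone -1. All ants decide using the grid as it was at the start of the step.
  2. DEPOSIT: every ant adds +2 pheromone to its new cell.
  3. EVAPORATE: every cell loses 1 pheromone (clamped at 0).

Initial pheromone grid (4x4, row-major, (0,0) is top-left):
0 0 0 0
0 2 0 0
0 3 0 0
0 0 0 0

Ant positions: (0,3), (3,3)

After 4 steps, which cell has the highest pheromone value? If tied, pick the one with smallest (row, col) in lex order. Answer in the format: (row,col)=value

Step 1: ant0:(0,3)->S->(1,3) | ant1:(3,3)->N->(2,3)
  grid max=2 at (2,1)
Step 2: ant0:(1,3)->S->(2,3) | ant1:(2,3)->N->(1,3)
  grid max=2 at (1,3)
Step 3: ant0:(2,3)->N->(1,3) | ant1:(1,3)->S->(2,3)
  grid max=3 at (1,3)
Step 4: ant0:(1,3)->S->(2,3) | ant1:(2,3)->N->(1,3)
  grid max=4 at (1,3)
Final grid:
  0 0 0 0
  0 0 0 4
  0 0 0 4
  0 0 0 0
Max pheromone 4 at (1,3)

Answer: (1,3)=4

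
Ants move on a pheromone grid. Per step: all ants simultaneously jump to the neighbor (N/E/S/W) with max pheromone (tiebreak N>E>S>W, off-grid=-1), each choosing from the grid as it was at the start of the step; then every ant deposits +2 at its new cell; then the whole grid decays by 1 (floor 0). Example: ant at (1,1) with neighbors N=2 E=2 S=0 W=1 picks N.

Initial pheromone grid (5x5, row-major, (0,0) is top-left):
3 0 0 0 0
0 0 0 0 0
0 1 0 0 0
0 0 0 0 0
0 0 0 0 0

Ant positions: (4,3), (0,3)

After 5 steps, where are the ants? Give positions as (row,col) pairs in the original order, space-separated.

Step 1: ant0:(4,3)->N->(3,3) | ant1:(0,3)->E->(0,4)
  grid max=2 at (0,0)
Step 2: ant0:(3,3)->N->(2,3) | ant1:(0,4)->S->(1,4)
  grid max=1 at (0,0)
Step 3: ant0:(2,3)->N->(1,3) | ant1:(1,4)->N->(0,4)
  grid max=1 at (0,4)
Step 4: ant0:(1,3)->N->(0,3) | ant1:(0,4)->S->(1,4)
  grid max=1 at (0,3)
Step 5: ant0:(0,3)->E->(0,4) | ant1:(1,4)->N->(0,4)
  grid max=3 at (0,4)

(0,4) (0,4)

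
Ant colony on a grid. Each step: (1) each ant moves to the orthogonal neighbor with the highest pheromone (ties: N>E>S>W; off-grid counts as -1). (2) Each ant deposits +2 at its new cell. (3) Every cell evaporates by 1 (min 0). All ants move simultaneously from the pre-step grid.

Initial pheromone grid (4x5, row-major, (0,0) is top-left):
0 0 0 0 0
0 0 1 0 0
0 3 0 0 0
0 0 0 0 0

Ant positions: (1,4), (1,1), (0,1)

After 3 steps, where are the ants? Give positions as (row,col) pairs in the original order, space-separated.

Step 1: ant0:(1,4)->N->(0,4) | ant1:(1,1)->S->(2,1) | ant2:(0,1)->E->(0,2)
  grid max=4 at (2,1)
Step 2: ant0:(0,4)->S->(1,4) | ant1:(2,1)->N->(1,1) | ant2:(0,2)->E->(0,3)
  grid max=3 at (2,1)
Step 3: ant0:(1,4)->N->(0,4) | ant1:(1,1)->S->(2,1) | ant2:(0,3)->E->(0,4)
  grid max=4 at (2,1)

(0,4) (2,1) (0,4)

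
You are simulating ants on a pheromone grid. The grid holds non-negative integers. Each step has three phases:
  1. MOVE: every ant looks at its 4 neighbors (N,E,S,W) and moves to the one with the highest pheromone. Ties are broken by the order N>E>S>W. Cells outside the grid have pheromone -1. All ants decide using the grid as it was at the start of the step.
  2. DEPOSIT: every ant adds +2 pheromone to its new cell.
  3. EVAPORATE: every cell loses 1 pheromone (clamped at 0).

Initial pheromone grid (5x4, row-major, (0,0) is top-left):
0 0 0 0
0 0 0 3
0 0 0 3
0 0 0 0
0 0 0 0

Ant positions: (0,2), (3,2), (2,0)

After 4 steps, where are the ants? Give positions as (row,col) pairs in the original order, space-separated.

Step 1: ant0:(0,2)->E->(0,3) | ant1:(3,2)->N->(2,2) | ant2:(2,0)->N->(1,0)
  grid max=2 at (1,3)
Step 2: ant0:(0,3)->S->(1,3) | ant1:(2,2)->E->(2,3) | ant2:(1,0)->N->(0,0)
  grid max=3 at (1,3)
Step 3: ant0:(1,3)->S->(2,3) | ant1:(2,3)->N->(1,3) | ant2:(0,0)->E->(0,1)
  grid max=4 at (1,3)
Step 4: ant0:(2,3)->N->(1,3) | ant1:(1,3)->S->(2,3) | ant2:(0,1)->E->(0,2)
  grid max=5 at (1,3)

(1,3) (2,3) (0,2)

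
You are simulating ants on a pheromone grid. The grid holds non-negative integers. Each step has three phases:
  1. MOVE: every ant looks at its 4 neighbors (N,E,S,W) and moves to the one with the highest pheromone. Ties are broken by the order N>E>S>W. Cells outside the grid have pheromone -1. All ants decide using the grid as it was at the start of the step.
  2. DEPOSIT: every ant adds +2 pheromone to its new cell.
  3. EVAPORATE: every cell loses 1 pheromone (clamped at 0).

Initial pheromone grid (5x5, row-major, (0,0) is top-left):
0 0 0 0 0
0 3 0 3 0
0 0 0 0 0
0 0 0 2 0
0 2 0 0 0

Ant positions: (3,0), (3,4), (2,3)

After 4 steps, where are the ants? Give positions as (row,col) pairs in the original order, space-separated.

Step 1: ant0:(3,0)->N->(2,0) | ant1:(3,4)->W->(3,3) | ant2:(2,3)->N->(1,3)
  grid max=4 at (1,3)
Step 2: ant0:(2,0)->N->(1,0) | ant1:(3,3)->N->(2,3) | ant2:(1,3)->N->(0,3)
  grid max=3 at (1,3)
Step 3: ant0:(1,0)->E->(1,1) | ant1:(2,3)->N->(1,3) | ant2:(0,3)->S->(1,3)
  grid max=6 at (1,3)
Step 4: ant0:(1,1)->N->(0,1) | ant1:(1,3)->N->(0,3) | ant2:(1,3)->N->(0,3)
  grid max=5 at (1,3)

(0,1) (0,3) (0,3)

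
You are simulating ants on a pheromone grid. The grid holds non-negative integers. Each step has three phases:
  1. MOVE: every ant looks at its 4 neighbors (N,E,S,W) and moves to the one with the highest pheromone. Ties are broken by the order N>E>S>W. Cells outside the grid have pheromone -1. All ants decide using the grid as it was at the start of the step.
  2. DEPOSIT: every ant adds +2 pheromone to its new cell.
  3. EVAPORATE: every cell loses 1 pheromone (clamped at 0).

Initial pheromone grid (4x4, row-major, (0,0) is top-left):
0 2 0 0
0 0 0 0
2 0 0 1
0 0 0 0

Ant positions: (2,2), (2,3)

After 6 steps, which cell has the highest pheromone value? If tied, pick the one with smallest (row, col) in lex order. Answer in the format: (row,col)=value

Step 1: ant0:(2,2)->E->(2,3) | ant1:(2,3)->N->(1,3)
  grid max=2 at (2,3)
Step 2: ant0:(2,3)->N->(1,3) | ant1:(1,3)->S->(2,3)
  grid max=3 at (2,3)
Step 3: ant0:(1,3)->S->(2,3) | ant1:(2,3)->N->(1,3)
  grid max=4 at (2,3)
Step 4: ant0:(2,3)->N->(1,3) | ant1:(1,3)->S->(2,3)
  grid max=5 at (2,3)
Step 5: ant0:(1,3)->S->(2,3) | ant1:(2,3)->N->(1,3)
  grid max=6 at (2,3)
Step 6: ant0:(2,3)->N->(1,3) | ant1:(1,3)->S->(2,3)
  grid max=7 at (2,3)
Final grid:
  0 0 0 0
  0 0 0 6
  0 0 0 7
  0 0 0 0
Max pheromone 7 at (2,3)

Answer: (2,3)=7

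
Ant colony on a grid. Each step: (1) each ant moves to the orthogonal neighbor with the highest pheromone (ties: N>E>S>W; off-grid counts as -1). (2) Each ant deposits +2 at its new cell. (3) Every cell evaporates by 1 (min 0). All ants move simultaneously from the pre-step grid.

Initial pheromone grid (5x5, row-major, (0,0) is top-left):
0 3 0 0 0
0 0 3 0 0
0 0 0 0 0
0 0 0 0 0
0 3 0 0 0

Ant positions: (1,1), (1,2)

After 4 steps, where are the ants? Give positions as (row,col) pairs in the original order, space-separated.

Step 1: ant0:(1,1)->N->(0,1) | ant1:(1,2)->N->(0,2)
  grid max=4 at (0,1)
Step 2: ant0:(0,1)->E->(0,2) | ant1:(0,2)->W->(0,1)
  grid max=5 at (0,1)
Step 3: ant0:(0,2)->W->(0,1) | ant1:(0,1)->E->(0,2)
  grid max=6 at (0,1)
Step 4: ant0:(0,1)->E->(0,2) | ant1:(0,2)->W->(0,1)
  grid max=7 at (0,1)

(0,2) (0,1)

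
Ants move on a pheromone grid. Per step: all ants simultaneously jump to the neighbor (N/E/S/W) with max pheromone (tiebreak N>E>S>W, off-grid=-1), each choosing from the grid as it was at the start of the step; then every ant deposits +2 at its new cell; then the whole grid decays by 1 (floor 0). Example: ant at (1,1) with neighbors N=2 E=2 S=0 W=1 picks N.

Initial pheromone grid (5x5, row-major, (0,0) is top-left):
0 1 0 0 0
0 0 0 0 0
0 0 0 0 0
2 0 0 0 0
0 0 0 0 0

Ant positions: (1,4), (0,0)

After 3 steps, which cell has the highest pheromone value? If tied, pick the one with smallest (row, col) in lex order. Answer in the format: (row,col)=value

Step 1: ant0:(1,4)->N->(0,4) | ant1:(0,0)->E->(0,1)
  grid max=2 at (0,1)
Step 2: ant0:(0,4)->S->(1,4) | ant1:(0,1)->E->(0,2)
  grid max=1 at (0,1)
Step 3: ant0:(1,4)->N->(0,4) | ant1:(0,2)->W->(0,1)
  grid max=2 at (0,1)
Final grid:
  0 2 0 0 1
  0 0 0 0 0
  0 0 0 0 0
  0 0 0 0 0
  0 0 0 0 0
Max pheromone 2 at (0,1)

Answer: (0,1)=2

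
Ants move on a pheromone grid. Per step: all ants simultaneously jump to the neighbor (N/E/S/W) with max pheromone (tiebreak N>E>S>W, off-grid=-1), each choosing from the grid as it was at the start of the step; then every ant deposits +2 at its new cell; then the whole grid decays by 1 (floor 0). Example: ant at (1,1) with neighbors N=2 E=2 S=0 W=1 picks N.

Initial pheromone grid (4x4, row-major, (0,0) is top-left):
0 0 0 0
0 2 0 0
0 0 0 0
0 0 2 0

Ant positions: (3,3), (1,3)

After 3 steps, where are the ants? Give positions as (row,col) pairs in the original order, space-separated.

Step 1: ant0:(3,3)->W->(3,2) | ant1:(1,3)->N->(0,3)
  grid max=3 at (3,2)
Step 2: ant0:(3,2)->N->(2,2) | ant1:(0,3)->S->(1,3)
  grid max=2 at (3,2)
Step 3: ant0:(2,2)->S->(3,2) | ant1:(1,3)->N->(0,3)
  grid max=3 at (3,2)

(3,2) (0,3)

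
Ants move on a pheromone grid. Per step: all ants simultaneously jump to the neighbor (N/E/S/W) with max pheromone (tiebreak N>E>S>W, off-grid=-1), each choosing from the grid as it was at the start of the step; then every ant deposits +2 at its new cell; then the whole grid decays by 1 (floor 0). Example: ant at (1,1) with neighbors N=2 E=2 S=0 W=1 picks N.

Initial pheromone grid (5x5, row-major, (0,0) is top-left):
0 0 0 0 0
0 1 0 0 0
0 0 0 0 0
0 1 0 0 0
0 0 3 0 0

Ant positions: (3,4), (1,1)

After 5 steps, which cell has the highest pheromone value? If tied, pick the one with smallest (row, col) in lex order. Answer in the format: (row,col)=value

Step 1: ant0:(3,4)->N->(2,4) | ant1:(1,1)->N->(0,1)
  grid max=2 at (4,2)
Step 2: ant0:(2,4)->N->(1,4) | ant1:(0,1)->E->(0,2)
  grid max=1 at (0,2)
Step 3: ant0:(1,4)->N->(0,4) | ant1:(0,2)->E->(0,3)
  grid max=1 at (0,3)
Step 4: ant0:(0,4)->W->(0,3) | ant1:(0,3)->E->(0,4)
  grid max=2 at (0,3)
Step 5: ant0:(0,3)->E->(0,4) | ant1:(0,4)->W->(0,3)
  grid max=3 at (0,3)
Final grid:
  0 0 0 3 3
  0 0 0 0 0
  0 0 0 0 0
  0 0 0 0 0
  0 0 0 0 0
Max pheromone 3 at (0,3)

Answer: (0,3)=3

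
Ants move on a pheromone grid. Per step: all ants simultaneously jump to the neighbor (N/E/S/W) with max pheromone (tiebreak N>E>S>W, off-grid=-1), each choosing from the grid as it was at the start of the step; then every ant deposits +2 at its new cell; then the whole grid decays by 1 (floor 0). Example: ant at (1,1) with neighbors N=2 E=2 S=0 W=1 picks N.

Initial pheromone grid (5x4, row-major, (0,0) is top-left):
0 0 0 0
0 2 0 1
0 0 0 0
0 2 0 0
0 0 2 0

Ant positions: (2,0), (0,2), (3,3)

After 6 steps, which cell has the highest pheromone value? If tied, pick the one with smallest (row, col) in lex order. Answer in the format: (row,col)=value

Step 1: ant0:(2,0)->N->(1,0) | ant1:(0,2)->E->(0,3) | ant2:(3,3)->N->(2,3)
  grid max=1 at (0,3)
Step 2: ant0:(1,0)->E->(1,1) | ant1:(0,3)->S->(1,3) | ant2:(2,3)->N->(1,3)
  grid max=3 at (1,3)
Step 3: ant0:(1,1)->N->(0,1) | ant1:(1,3)->N->(0,3) | ant2:(1,3)->N->(0,3)
  grid max=3 at (0,3)
Step 4: ant0:(0,1)->S->(1,1) | ant1:(0,3)->S->(1,3) | ant2:(0,3)->S->(1,3)
  grid max=5 at (1,3)
Step 5: ant0:(1,1)->N->(0,1) | ant1:(1,3)->N->(0,3) | ant2:(1,3)->N->(0,3)
  grid max=5 at (0,3)
Step 6: ant0:(0,1)->S->(1,1) | ant1:(0,3)->S->(1,3) | ant2:(0,3)->S->(1,3)
  grid max=7 at (1,3)
Final grid:
  0 0 0 4
  0 2 0 7
  0 0 0 0
  0 0 0 0
  0 0 0 0
Max pheromone 7 at (1,3)

Answer: (1,3)=7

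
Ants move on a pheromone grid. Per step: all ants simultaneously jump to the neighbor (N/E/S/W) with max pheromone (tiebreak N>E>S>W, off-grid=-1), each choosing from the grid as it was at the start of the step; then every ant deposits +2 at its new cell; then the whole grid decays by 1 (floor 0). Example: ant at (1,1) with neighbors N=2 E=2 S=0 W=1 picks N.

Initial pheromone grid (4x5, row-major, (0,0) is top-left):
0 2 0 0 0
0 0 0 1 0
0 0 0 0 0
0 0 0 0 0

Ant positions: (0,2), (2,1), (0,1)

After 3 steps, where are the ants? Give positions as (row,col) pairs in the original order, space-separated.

Step 1: ant0:(0,2)->W->(0,1) | ant1:(2,1)->N->(1,1) | ant2:(0,1)->E->(0,2)
  grid max=3 at (0,1)
Step 2: ant0:(0,1)->E->(0,2) | ant1:(1,1)->N->(0,1) | ant2:(0,2)->W->(0,1)
  grid max=6 at (0,1)
Step 3: ant0:(0,2)->W->(0,1) | ant1:(0,1)->E->(0,2) | ant2:(0,1)->E->(0,2)
  grid max=7 at (0,1)

(0,1) (0,2) (0,2)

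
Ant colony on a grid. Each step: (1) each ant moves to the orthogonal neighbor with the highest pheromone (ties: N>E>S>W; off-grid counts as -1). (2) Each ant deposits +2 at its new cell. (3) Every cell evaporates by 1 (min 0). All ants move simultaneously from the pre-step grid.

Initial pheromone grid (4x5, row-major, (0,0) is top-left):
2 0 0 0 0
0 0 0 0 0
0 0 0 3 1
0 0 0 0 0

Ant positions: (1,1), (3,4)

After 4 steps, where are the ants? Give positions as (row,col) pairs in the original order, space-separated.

Step 1: ant0:(1,1)->N->(0,1) | ant1:(3,4)->N->(2,4)
  grid max=2 at (2,3)
Step 2: ant0:(0,1)->W->(0,0) | ant1:(2,4)->W->(2,3)
  grid max=3 at (2,3)
Step 3: ant0:(0,0)->E->(0,1) | ant1:(2,3)->E->(2,4)
  grid max=2 at (2,3)
Step 4: ant0:(0,1)->W->(0,0) | ant1:(2,4)->W->(2,3)
  grid max=3 at (2,3)

(0,0) (2,3)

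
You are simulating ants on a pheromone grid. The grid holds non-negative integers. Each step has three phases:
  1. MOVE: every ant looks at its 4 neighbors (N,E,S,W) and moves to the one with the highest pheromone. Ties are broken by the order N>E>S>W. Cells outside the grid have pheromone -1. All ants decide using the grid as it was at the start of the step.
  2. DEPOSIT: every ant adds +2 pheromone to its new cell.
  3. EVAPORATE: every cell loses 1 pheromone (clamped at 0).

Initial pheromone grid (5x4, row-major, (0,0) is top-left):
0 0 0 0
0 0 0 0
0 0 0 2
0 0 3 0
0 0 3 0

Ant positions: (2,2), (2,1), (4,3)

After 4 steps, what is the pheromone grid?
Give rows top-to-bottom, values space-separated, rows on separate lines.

After step 1: ants at (3,2),(1,1),(4,2)
  0 0 0 0
  0 1 0 0
  0 0 0 1
  0 0 4 0
  0 0 4 0
After step 2: ants at (4,2),(0,1),(3,2)
  0 1 0 0
  0 0 0 0
  0 0 0 0
  0 0 5 0
  0 0 5 0
After step 3: ants at (3,2),(0,2),(4,2)
  0 0 1 0
  0 0 0 0
  0 0 0 0
  0 0 6 0
  0 0 6 0
After step 4: ants at (4,2),(0,3),(3,2)
  0 0 0 1
  0 0 0 0
  0 0 0 0
  0 0 7 0
  0 0 7 0

0 0 0 1
0 0 0 0
0 0 0 0
0 0 7 0
0 0 7 0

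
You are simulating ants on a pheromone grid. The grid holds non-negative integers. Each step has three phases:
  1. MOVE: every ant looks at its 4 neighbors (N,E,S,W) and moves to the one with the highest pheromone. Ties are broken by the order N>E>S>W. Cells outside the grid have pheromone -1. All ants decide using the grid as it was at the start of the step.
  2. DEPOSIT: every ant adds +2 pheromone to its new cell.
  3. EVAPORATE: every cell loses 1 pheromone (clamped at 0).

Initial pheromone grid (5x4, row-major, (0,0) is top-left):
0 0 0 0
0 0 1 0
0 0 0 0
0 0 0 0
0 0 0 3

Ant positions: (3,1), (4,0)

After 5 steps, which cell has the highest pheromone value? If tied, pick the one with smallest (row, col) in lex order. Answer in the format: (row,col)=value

Step 1: ant0:(3,1)->N->(2,1) | ant1:(4,0)->N->(3,0)
  grid max=2 at (4,3)
Step 2: ant0:(2,1)->N->(1,1) | ant1:(3,0)->N->(2,0)
  grid max=1 at (1,1)
Step 3: ant0:(1,1)->N->(0,1) | ant1:(2,0)->N->(1,0)
  grid max=1 at (0,1)
Step 4: ant0:(0,1)->E->(0,2) | ant1:(1,0)->N->(0,0)
  grid max=1 at (0,0)
Step 5: ant0:(0,2)->E->(0,3) | ant1:(0,0)->E->(0,1)
  grid max=1 at (0,1)
Final grid:
  0 1 0 1
  0 0 0 0
  0 0 0 0
  0 0 0 0
  0 0 0 0
Max pheromone 1 at (0,1)

Answer: (0,1)=1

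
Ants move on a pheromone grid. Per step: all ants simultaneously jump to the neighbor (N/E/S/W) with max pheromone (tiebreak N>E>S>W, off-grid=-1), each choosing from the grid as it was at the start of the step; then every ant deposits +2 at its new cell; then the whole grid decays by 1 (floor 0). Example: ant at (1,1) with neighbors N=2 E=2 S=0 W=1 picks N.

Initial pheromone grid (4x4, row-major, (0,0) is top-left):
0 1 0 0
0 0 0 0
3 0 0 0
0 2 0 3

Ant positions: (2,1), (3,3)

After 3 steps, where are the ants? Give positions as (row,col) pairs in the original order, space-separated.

Step 1: ant0:(2,1)->W->(2,0) | ant1:(3,3)->N->(2,3)
  grid max=4 at (2,0)
Step 2: ant0:(2,0)->N->(1,0) | ant1:(2,3)->S->(3,3)
  grid max=3 at (2,0)
Step 3: ant0:(1,0)->S->(2,0) | ant1:(3,3)->N->(2,3)
  grid max=4 at (2,0)

(2,0) (2,3)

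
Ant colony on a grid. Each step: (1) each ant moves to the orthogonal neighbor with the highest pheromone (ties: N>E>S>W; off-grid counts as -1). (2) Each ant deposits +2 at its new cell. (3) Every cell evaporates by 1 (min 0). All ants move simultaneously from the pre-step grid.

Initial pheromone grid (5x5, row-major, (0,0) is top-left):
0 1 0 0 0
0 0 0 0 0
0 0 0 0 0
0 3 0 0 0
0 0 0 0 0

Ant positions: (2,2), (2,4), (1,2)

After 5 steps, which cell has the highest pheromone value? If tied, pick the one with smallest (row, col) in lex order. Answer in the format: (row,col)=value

Step 1: ant0:(2,2)->N->(1,2) | ant1:(2,4)->N->(1,4) | ant2:(1,2)->N->(0,2)
  grid max=2 at (3,1)
Step 2: ant0:(1,2)->N->(0,2) | ant1:(1,4)->N->(0,4) | ant2:(0,2)->S->(1,2)
  grid max=2 at (0,2)
Step 3: ant0:(0,2)->S->(1,2) | ant1:(0,4)->S->(1,4) | ant2:(1,2)->N->(0,2)
  grid max=3 at (0,2)
Step 4: ant0:(1,2)->N->(0,2) | ant1:(1,4)->N->(0,4) | ant2:(0,2)->S->(1,2)
  grid max=4 at (0,2)
Step 5: ant0:(0,2)->S->(1,2) | ant1:(0,4)->S->(1,4) | ant2:(1,2)->N->(0,2)
  grid max=5 at (0,2)
Final grid:
  0 0 5 0 0
  0 0 5 0 1
  0 0 0 0 0
  0 0 0 0 0
  0 0 0 0 0
Max pheromone 5 at (0,2)

Answer: (0,2)=5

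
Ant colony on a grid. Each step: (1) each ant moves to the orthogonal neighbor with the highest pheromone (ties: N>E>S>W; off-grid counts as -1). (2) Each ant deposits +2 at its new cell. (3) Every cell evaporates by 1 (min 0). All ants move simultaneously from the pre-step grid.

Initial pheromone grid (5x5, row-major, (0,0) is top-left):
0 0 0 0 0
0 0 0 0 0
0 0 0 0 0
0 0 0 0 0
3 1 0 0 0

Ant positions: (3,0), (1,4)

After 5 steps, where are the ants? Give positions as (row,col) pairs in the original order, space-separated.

Step 1: ant0:(3,0)->S->(4,0) | ant1:(1,4)->N->(0,4)
  grid max=4 at (4,0)
Step 2: ant0:(4,0)->N->(3,0) | ant1:(0,4)->S->(1,4)
  grid max=3 at (4,0)
Step 3: ant0:(3,0)->S->(4,0) | ant1:(1,4)->N->(0,4)
  grid max=4 at (4,0)
Step 4: ant0:(4,0)->N->(3,0) | ant1:(0,4)->S->(1,4)
  grid max=3 at (4,0)
Step 5: ant0:(3,0)->S->(4,0) | ant1:(1,4)->N->(0,4)
  grid max=4 at (4,0)

(4,0) (0,4)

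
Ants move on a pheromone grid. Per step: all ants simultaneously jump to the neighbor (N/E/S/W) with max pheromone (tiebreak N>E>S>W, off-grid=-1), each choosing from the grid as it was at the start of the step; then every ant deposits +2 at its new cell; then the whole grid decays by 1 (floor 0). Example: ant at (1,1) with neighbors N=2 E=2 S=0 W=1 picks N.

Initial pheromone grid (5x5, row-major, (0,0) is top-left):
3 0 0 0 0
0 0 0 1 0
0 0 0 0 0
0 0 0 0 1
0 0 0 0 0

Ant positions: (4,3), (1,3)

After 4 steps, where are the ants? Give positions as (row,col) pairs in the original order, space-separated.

Step 1: ant0:(4,3)->N->(3,3) | ant1:(1,3)->N->(0,3)
  grid max=2 at (0,0)
Step 2: ant0:(3,3)->N->(2,3) | ant1:(0,3)->E->(0,4)
  grid max=1 at (0,0)
Step 3: ant0:(2,3)->N->(1,3) | ant1:(0,4)->S->(1,4)
  grid max=1 at (1,3)
Step 4: ant0:(1,3)->E->(1,4) | ant1:(1,4)->W->(1,3)
  grid max=2 at (1,3)

(1,4) (1,3)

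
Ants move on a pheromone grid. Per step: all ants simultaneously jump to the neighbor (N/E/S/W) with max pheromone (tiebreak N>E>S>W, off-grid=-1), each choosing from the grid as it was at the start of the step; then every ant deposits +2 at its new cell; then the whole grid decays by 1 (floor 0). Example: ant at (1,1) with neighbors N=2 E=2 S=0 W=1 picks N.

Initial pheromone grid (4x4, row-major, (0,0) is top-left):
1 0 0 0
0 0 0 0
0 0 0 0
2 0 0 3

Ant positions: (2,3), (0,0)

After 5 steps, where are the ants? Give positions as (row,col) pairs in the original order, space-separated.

Step 1: ant0:(2,3)->S->(3,3) | ant1:(0,0)->E->(0,1)
  grid max=4 at (3,3)
Step 2: ant0:(3,3)->N->(2,3) | ant1:(0,1)->E->(0,2)
  grid max=3 at (3,3)
Step 3: ant0:(2,3)->S->(3,3) | ant1:(0,2)->E->(0,3)
  grid max=4 at (3,3)
Step 4: ant0:(3,3)->N->(2,3) | ant1:(0,3)->S->(1,3)
  grid max=3 at (3,3)
Step 5: ant0:(2,3)->S->(3,3) | ant1:(1,3)->S->(2,3)
  grid max=4 at (3,3)

(3,3) (2,3)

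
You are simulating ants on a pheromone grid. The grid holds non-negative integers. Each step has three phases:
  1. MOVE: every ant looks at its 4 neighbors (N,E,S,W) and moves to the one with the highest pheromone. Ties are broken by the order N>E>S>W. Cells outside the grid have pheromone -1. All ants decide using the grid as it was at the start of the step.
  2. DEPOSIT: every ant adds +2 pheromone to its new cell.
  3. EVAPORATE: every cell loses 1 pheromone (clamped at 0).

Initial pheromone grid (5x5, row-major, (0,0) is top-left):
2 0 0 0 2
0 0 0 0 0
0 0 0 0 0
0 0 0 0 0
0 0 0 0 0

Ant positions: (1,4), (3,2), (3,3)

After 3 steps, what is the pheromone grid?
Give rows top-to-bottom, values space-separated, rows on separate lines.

After step 1: ants at (0,4),(2,2),(2,3)
  1 0 0 0 3
  0 0 0 0 0
  0 0 1 1 0
  0 0 0 0 0
  0 0 0 0 0
After step 2: ants at (1,4),(2,3),(2,2)
  0 0 0 0 2
  0 0 0 0 1
  0 0 2 2 0
  0 0 0 0 0
  0 0 0 0 0
After step 3: ants at (0,4),(2,2),(2,3)
  0 0 0 0 3
  0 0 0 0 0
  0 0 3 3 0
  0 0 0 0 0
  0 0 0 0 0

0 0 0 0 3
0 0 0 0 0
0 0 3 3 0
0 0 0 0 0
0 0 0 0 0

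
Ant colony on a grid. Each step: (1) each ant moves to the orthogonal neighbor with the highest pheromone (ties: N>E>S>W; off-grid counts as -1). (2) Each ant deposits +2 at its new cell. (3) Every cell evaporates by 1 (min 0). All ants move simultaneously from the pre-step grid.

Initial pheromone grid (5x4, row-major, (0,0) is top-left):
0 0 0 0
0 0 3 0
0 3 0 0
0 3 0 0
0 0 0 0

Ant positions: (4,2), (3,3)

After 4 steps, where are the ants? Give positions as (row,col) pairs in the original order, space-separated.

Step 1: ant0:(4,2)->N->(3,2) | ant1:(3,3)->N->(2,3)
  grid max=2 at (1,2)
Step 2: ant0:(3,2)->W->(3,1) | ant1:(2,3)->N->(1,3)
  grid max=3 at (3,1)
Step 3: ant0:(3,1)->N->(2,1) | ant1:(1,3)->W->(1,2)
  grid max=2 at (1,2)
Step 4: ant0:(2,1)->S->(3,1) | ant1:(1,2)->N->(0,2)
  grid max=3 at (3,1)

(3,1) (0,2)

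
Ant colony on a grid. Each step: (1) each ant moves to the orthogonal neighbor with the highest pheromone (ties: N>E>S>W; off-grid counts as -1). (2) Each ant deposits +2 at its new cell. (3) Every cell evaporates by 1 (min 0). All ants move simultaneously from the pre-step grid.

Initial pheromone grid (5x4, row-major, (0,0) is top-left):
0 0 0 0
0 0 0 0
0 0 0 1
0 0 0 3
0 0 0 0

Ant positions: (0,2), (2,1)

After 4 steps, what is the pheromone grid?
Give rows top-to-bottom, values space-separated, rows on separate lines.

After step 1: ants at (0,3),(1,1)
  0 0 0 1
  0 1 0 0
  0 0 0 0
  0 0 0 2
  0 0 0 0
After step 2: ants at (1,3),(0,1)
  0 1 0 0
  0 0 0 1
  0 0 0 0
  0 0 0 1
  0 0 0 0
After step 3: ants at (0,3),(0,2)
  0 0 1 1
  0 0 0 0
  0 0 0 0
  0 0 0 0
  0 0 0 0
After step 4: ants at (0,2),(0,3)
  0 0 2 2
  0 0 0 0
  0 0 0 0
  0 0 0 0
  0 0 0 0

0 0 2 2
0 0 0 0
0 0 0 0
0 0 0 0
0 0 0 0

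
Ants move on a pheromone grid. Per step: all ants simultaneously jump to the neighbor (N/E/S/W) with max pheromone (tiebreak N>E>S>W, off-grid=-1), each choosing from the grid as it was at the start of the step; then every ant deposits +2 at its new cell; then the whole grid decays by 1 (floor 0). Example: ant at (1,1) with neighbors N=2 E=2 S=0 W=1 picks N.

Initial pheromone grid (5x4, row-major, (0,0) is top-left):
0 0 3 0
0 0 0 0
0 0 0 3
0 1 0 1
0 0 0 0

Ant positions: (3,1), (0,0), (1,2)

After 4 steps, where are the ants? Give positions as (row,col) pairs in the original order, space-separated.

Step 1: ant0:(3,1)->N->(2,1) | ant1:(0,0)->E->(0,1) | ant2:(1,2)->N->(0,2)
  grid max=4 at (0,2)
Step 2: ant0:(2,1)->N->(1,1) | ant1:(0,1)->E->(0,2) | ant2:(0,2)->W->(0,1)
  grid max=5 at (0,2)
Step 3: ant0:(1,1)->N->(0,1) | ant1:(0,2)->W->(0,1) | ant2:(0,1)->E->(0,2)
  grid max=6 at (0,2)
Step 4: ant0:(0,1)->E->(0,2) | ant1:(0,1)->E->(0,2) | ant2:(0,2)->W->(0,1)
  grid max=9 at (0,2)

(0,2) (0,2) (0,1)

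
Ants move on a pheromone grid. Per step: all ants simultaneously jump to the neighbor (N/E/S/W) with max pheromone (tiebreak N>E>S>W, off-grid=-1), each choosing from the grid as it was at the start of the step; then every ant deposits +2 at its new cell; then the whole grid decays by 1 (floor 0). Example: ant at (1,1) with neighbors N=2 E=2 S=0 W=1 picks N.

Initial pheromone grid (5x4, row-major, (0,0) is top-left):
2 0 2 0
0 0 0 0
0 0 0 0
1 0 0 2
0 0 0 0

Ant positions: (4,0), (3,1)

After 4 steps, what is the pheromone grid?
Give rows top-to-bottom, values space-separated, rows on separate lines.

After step 1: ants at (3,0),(3,0)
  1 0 1 0
  0 0 0 0
  0 0 0 0
  4 0 0 1
  0 0 0 0
After step 2: ants at (2,0),(2,0)
  0 0 0 0
  0 0 0 0
  3 0 0 0
  3 0 0 0
  0 0 0 0
After step 3: ants at (3,0),(3,0)
  0 0 0 0
  0 0 0 0
  2 0 0 0
  6 0 0 0
  0 0 0 0
After step 4: ants at (2,0),(2,0)
  0 0 0 0
  0 0 0 0
  5 0 0 0
  5 0 0 0
  0 0 0 0

0 0 0 0
0 0 0 0
5 0 0 0
5 0 0 0
0 0 0 0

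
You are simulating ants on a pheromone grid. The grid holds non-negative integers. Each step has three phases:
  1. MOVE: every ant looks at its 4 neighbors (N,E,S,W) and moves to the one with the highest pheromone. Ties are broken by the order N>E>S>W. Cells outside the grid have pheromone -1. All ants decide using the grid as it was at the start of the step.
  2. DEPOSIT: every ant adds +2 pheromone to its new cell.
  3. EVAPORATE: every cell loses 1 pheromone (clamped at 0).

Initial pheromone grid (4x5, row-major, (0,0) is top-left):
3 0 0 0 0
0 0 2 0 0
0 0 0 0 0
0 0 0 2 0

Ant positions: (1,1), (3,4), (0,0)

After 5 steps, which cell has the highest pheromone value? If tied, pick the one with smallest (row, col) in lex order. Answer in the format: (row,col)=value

Step 1: ant0:(1,1)->E->(1,2) | ant1:(3,4)->W->(3,3) | ant2:(0,0)->E->(0,1)
  grid max=3 at (1,2)
Step 2: ant0:(1,2)->N->(0,2) | ant1:(3,3)->N->(2,3) | ant2:(0,1)->W->(0,0)
  grid max=3 at (0,0)
Step 3: ant0:(0,2)->S->(1,2) | ant1:(2,3)->S->(3,3) | ant2:(0,0)->E->(0,1)
  grid max=3 at (1,2)
Step 4: ant0:(1,2)->N->(0,2) | ant1:(3,3)->N->(2,3) | ant2:(0,1)->W->(0,0)
  grid max=3 at (0,0)
Step 5: ant0:(0,2)->S->(1,2) | ant1:(2,3)->S->(3,3) | ant2:(0,0)->E->(0,1)
  grid max=3 at (1,2)
Final grid:
  2 1 0 0 0
  0 0 3 0 0
  0 0 0 0 0
  0 0 0 3 0
Max pheromone 3 at (1,2)

Answer: (1,2)=3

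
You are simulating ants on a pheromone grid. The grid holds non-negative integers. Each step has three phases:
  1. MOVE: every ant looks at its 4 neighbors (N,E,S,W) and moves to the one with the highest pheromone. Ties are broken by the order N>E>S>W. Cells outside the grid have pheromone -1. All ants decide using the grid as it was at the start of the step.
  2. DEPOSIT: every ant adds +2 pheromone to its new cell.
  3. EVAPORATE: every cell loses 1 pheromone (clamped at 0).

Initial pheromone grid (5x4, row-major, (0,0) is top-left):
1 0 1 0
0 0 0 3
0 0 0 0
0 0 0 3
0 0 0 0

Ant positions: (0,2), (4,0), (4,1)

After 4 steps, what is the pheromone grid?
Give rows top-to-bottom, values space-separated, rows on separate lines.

After step 1: ants at (0,3),(3,0),(3,1)
  0 0 0 1
  0 0 0 2
  0 0 0 0
  1 1 0 2
  0 0 0 0
After step 2: ants at (1,3),(3,1),(3,0)
  0 0 0 0
  0 0 0 3
  0 0 0 0
  2 2 0 1
  0 0 0 0
After step 3: ants at (0,3),(3,0),(3,1)
  0 0 0 1
  0 0 0 2
  0 0 0 0
  3 3 0 0
  0 0 0 0
After step 4: ants at (1,3),(3,1),(3,0)
  0 0 0 0
  0 0 0 3
  0 0 0 0
  4 4 0 0
  0 0 0 0

0 0 0 0
0 0 0 3
0 0 0 0
4 4 0 0
0 0 0 0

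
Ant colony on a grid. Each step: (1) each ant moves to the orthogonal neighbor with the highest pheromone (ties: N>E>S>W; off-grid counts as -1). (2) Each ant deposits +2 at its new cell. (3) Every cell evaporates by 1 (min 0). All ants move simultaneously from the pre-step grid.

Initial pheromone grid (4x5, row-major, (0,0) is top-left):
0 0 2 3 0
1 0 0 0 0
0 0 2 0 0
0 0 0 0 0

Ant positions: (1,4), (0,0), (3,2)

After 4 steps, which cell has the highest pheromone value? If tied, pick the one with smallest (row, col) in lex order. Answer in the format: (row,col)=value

Answer: (0,3)=3

Derivation:
Step 1: ant0:(1,4)->N->(0,4) | ant1:(0,0)->S->(1,0) | ant2:(3,2)->N->(2,2)
  grid max=3 at (2,2)
Step 2: ant0:(0,4)->W->(0,3) | ant1:(1,0)->N->(0,0) | ant2:(2,2)->N->(1,2)
  grid max=3 at (0,3)
Step 3: ant0:(0,3)->E->(0,4) | ant1:(0,0)->S->(1,0) | ant2:(1,2)->S->(2,2)
  grid max=3 at (2,2)
Step 4: ant0:(0,4)->W->(0,3) | ant1:(1,0)->N->(0,0) | ant2:(2,2)->N->(1,2)
  grid max=3 at (0,3)
Final grid:
  1 0 0 3 0
  1 0 1 0 0
  0 0 2 0 0
  0 0 0 0 0
Max pheromone 3 at (0,3)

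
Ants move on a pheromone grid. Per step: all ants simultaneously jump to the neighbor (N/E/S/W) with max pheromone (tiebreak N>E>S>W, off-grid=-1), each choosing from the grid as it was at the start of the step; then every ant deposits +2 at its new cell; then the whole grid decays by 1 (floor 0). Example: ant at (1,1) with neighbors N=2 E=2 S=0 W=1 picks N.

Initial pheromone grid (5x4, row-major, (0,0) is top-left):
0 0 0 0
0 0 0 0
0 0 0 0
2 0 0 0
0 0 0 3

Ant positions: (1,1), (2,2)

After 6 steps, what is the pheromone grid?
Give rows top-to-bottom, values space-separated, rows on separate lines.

After step 1: ants at (0,1),(1,2)
  0 1 0 0
  0 0 1 0
  0 0 0 0
  1 0 0 0
  0 0 0 2
After step 2: ants at (0,2),(0,2)
  0 0 3 0
  0 0 0 0
  0 0 0 0
  0 0 0 0
  0 0 0 1
After step 3: ants at (0,3),(0,3)
  0 0 2 3
  0 0 0 0
  0 0 0 0
  0 0 0 0
  0 0 0 0
After step 4: ants at (0,2),(0,2)
  0 0 5 2
  0 0 0 0
  0 0 0 0
  0 0 0 0
  0 0 0 0
After step 5: ants at (0,3),(0,3)
  0 0 4 5
  0 0 0 0
  0 0 0 0
  0 0 0 0
  0 0 0 0
After step 6: ants at (0,2),(0,2)
  0 0 7 4
  0 0 0 0
  0 0 0 0
  0 0 0 0
  0 0 0 0

0 0 7 4
0 0 0 0
0 0 0 0
0 0 0 0
0 0 0 0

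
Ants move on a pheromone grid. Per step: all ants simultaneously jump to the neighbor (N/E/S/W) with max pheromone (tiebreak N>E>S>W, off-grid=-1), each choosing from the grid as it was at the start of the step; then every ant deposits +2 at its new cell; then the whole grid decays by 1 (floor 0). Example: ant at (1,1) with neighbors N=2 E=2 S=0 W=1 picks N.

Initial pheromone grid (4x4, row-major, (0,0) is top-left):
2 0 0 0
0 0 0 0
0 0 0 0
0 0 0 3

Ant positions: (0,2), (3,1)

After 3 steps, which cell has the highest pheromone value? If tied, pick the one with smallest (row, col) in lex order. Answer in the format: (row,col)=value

Step 1: ant0:(0,2)->E->(0,3) | ant1:(3,1)->N->(2,1)
  grid max=2 at (3,3)
Step 2: ant0:(0,3)->S->(1,3) | ant1:(2,1)->N->(1,1)
  grid max=1 at (1,1)
Step 3: ant0:(1,3)->N->(0,3) | ant1:(1,1)->N->(0,1)
  grid max=1 at (0,1)
Final grid:
  0 1 0 1
  0 0 0 0
  0 0 0 0
  0 0 0 0
Max pheromone 1 at (0,1)

Answer: (0,1)=1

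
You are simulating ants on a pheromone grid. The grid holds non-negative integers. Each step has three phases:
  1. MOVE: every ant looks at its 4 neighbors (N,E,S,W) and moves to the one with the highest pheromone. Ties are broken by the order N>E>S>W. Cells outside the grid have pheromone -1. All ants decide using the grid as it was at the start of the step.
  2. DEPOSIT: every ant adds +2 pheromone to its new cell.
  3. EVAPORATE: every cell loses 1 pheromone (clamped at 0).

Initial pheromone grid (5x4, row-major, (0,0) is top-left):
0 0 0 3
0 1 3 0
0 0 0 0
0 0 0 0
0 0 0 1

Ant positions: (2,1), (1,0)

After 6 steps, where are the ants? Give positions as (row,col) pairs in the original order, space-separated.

Step 1: ant0:(2,1)->N->(1,1) | ant1:(1,0)->E->(1,1)
  grid max=4 at (1,1)
Step 2: ant0:(1,1)->E->(1,2) | ant1:(1,1)->E->(1,2)
  grid max=5 at (1,2)
Step 3: ant0:(1,2)->W->(1,1) | ant1:(1,2)->W->(1,1)
  grid max=6 at (1,1)
Step 4: ant0:(1,1)->E->(1,2) | ant1:(1,1)->E->(1,2)
  grid max=7 at (1,2)
Step 5: ant0:(1,2)->W->(1,1) | ant1:(1,2)->W->(1,1)
  grid max=8 at (1,1)
Step 6: ant0:(1,1)->E->(1,2) | ant1:(1,1)->E->(1,2)
  grid max=9 at (1,2)

(1,2) (1,2)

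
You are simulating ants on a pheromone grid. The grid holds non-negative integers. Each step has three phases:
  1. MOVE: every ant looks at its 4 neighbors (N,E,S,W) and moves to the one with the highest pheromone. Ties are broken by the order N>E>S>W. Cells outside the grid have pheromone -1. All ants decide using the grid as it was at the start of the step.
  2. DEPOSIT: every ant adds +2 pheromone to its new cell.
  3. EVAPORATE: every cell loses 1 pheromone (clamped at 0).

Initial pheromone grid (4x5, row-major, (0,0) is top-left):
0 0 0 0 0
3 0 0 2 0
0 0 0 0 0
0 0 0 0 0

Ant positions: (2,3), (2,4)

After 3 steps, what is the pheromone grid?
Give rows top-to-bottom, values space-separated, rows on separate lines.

After step 1: ants at (1,3),(1,4)
  0 0 0 0 0
  2 0 0 3 1
  0 0 0 0 0
  0 0 0 0 0
After step 2: ants at (1,4),(1,3)
  0 0 0 0 0
  1 0 0 4 2
  0 0 0 0 0
  0 0 0 0 0
After step 3: ants at (1,3),(1,4)
  0 0 0 0 0
  0 0 0 5 3
  0 0 0 0 0
  0 0 0 0 0

0 0 0 0 0
0 0 0 5 3
0 0 0 0 0
0 0 0 0 0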